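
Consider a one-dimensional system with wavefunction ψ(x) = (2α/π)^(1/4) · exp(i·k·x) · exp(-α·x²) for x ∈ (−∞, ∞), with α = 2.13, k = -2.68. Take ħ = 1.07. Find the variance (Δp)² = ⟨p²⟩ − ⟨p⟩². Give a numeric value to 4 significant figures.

Compute ⟨p⟩ and ⟨p²⟩ separately; (Δp)² = ⟨p²⟩ − ⟨p⟩².
Gaussian moments: ∫x^(2j)·e^(−2αx²) dx = (2j−1)!!/(4α)^j · √(π/(2α)), odd powers integrate to 0; here √(π/(2α)) = 0.85876. Derivatives: ψ′ = (ik − 2αx)·ψ, ψ″ = ((ik − 2αx)² − 2α)·ψ; the odd-in-x pieces drop out.
⟨p⟩ = -2.8676 and ⟨p²⟩ = 10.662.
(Δp)² = 10.662 − (-2.8676)² = 2.4386.

2.439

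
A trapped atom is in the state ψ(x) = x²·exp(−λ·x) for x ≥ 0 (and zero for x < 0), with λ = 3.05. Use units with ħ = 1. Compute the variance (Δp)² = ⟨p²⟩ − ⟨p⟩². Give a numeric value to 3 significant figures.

3.10

Compute ⟨p⟩ and ⟨p²⟩ separately; (Δp)² = ⟨p²⟩ − ⟨p⟩².
Differentiate x²·exp(−λ·x) with the product rule; every integrand then reduces to terms xʲ·e^(−2λx) on [0, ∞), with ∫₀^∞ xʲ·e^(−2λx) dx = j!/(2λ)^(j+1).
Normalization: ∫|ψ|² dx = 0.0028416.
⟨p⟩ = 0.0000 and ⟨p²⟩ = 3.1008.
(Δp)² = 3.1008 − (0.0000)² = 3.1008.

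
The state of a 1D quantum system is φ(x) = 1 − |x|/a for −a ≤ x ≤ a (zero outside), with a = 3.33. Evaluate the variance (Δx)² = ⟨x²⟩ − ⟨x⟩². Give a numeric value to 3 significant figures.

1.11

Compute ⟨x⟩ and ⟨x²⟩ separately, then (Δx)² = ⟨x²⟩ − ⟨x⟩².
φ is even, so ∫ over [−a, a] = 2∫₀ᵃ with φ = 1 − x/a there: ∫₀ᵃ (1 − x/a)² dx = a/3, ∫₀ᵃ x²(1 − x/a)² dx = a³/30, ∫₀ᵃ x⁴(1 − x/a)² dx = a⁵/105.
Normalization: ∫|φ|² dx = 2.2200.
⟨x⟩ = 0.0000 and ⟨x²⟩ = 1.1089.
(Δx)² = 1.1089 − (0.0000)² = 1.1089.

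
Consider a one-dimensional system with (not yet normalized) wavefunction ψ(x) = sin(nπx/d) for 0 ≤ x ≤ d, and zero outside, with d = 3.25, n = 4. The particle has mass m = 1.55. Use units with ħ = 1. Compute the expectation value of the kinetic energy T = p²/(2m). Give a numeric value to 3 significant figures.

4.82

T = −(ħ²/2m) d²/dx², so ⟨T⟩ = −(ħ²/2m) ∫ ψ*·ψ'' dx / ∫|ψ|² dx; with m = 1.55.
d/dx sin(nπx/d) = (nπ/d)·cos(nπx/d) and d²/dx² sin(nπx/d) = −(nπ/d)²·sin(nπx/d); on 0 ≤ x ≤ d, ∫sin²(nπx/d) dx = d/2 and ∫sin(nπx/d)·cos(nπx/d) dx = 0.
State is unnormalized: ∫|ψ|² dx = 1.6250, and ∫ψ*·(−ħ²/2m · ψ'') dx = 7.8369, so ⟨T⟩ = 7.8369 / 1.6250.
⟨T⟩ = 4.8227.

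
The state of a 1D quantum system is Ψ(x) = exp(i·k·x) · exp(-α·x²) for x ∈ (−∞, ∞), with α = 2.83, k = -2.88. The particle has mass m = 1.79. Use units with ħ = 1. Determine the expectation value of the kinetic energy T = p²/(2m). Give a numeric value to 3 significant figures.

T = −(ħ²/2m) d²/dx², so ⟨T⟩ = −(ħ²/2m) ∫ Ψ*·Ψ'' dx / ∫|Ψ|² dx; with m = 1.79.
Gaussian moments: ∫x^(2j)·e^(−2αx²) dx = (2j−1)!!/(4α)^j · √(π/(2α)), odd powers integrate to 0; here √(π/(2α)) = 0.74502. Derivatives: Ψ′ = (ik − 2αx)·Ψ, Ψ″ = ((ik − 2αx)² − 2α)·Ψ; the odd-in-x pieces drop out.
State is unnormalized: ∫|Ψ|² dx = 0.74502, and ∫Ψ*·(−ħ²/2m · Ψ'') dx = 2.3150, so ⟨T⟩ = 2.3150 / 0.74502.
⟨T⟩ = 3.1074.

3.11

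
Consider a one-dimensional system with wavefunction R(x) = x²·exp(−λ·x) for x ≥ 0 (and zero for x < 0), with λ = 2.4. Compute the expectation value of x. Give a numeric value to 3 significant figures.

1.04

⟨x⟩ = ∫ x·|R|² dx / ∫|R|² dx (integrals over the domain).
Every integrand reduces to terms xʲ·e^(−2λx) on [0, ∞); use ∫₀^∞ xʲ·e^(−2λx) dx = j!/(2λ)^(j+1).
State is unnormalized: ∫|R|² dx = 0.0094190, and ∫R*·x·R dx = 0.0098115, so ⟨x⟩ = 0.0098115 / 0.0094190.
⟨x⟩ = 1.0417.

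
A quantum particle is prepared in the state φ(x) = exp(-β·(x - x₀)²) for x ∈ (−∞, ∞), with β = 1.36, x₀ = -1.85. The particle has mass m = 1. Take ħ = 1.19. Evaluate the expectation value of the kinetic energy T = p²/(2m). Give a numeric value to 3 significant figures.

T = −(ħ²/2m) d²/dx², so ⟨T⟩ = −(ħ²/2m) ∫ φ*·φ'' dx / ∫|φ|² dx; with m = 1.
Gaussian moments (u = x − x₀): ∫u^(2j)·e^(−2βu²) du = (2j−1)!!/(4β)^j · √(π/(2β)), odd powers integrate to 0; here √(π/(2β)) = 1.0747. Derivatives: d/dx e^(−βu²) = −2βu·e^(−βu²), d²/dx² e^(−βu²) = (4β²u² − 2β)·e^(−βu²).
State is unnormalized: ∫|φ|² dx = 1.0747, and ∫φ*·(−ħ²/2m · φ'') dx = 1.0349, so ⟨T⟩ = 1.0349 / 1.0747.
⟨T⟩ = 0.96295.

0.963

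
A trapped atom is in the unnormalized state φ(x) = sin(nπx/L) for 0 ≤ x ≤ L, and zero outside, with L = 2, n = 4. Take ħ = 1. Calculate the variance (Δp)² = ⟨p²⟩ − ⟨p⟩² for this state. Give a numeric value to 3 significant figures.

39.5

Compute ⟨p⟩ and ⟨p²⟩ separately; (Δp)² = ⟨p²⟩ − ⟨p⟩².
d/dx sin(nπx/L) = (nπ/L)·cos(nπx/L) and d²/dx² sin(nπx/L) = −(nπ/L)²·sin(nπx/L); on 0 ≤ x ≤ L, ∫sin²(nπx/L) dx = L/2 and ∫sin(nπx/L)·cos(nπx/L) dx = 0.
Normalization: ∫|φ|² dx = 1.0000.
⟨p⟩ = 0.0000 and ⟨p²⟩ = 39.478.
(Δp)² = 39.478 − (0.0000)² = 39.478.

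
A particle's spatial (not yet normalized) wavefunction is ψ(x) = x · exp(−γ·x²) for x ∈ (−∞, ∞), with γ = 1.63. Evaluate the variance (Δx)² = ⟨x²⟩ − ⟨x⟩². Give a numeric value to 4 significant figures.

Compute ⟨x⟩ and ⟨x²⟩ separately, then (Δx)² = ⟨x²⟩ − ⟨x⟩².
Expand each integrand as polynomial × e^(−2γx²) and use ∫x^(2j)·e^(−2γx²) dx = (2j−1)!!/(4γ)^j · √(π/(2γ)), odd powers → 0; here √(π/(2γ)) = 0.98167.
Normalization: ∫|ψ|² dx = 0.15056.
⟨x⟩ = 0.0000 and ⟨x²⟩ = 0.46012.
(Δx)² = 0.46012 − (0.0000)² = 0.46012.

0.4601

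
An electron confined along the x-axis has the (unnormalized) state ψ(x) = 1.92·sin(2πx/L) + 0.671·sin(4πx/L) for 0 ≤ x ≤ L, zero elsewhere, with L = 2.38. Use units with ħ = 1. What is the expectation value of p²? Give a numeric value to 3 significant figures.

p² ψ = −ħ² d²ψ/dx²; ⟨p²⟩ = −ħ² ∫ ψ*·ψ'' dx / ∫|ψ|² dx.
d²/dx² sin(jπx/L) = −(jπ/L)²·sin(jπx/L); on 0 ≤ x ≤ L, ∫sin²(jπx/L) dx = L/2 and ∫sin(jπx/L)·sin(lπx/L) dx = 0 for j ≠ l, so only diagonal terms survive in ∫|ψ|² and ∫ψ·ψ″; ∫ψ·ψ′ dx = [ψ²/2] between the walls = 0.
State is unnormalized: ∫|ψ|² dx = 4.9226, and ∫ψ*·(−ħ² ψ'') dx = 45.511, so ⟨p²⟩ = 45.511 / 4.9226.
⟨p²⟩ = 9.2453.

9.25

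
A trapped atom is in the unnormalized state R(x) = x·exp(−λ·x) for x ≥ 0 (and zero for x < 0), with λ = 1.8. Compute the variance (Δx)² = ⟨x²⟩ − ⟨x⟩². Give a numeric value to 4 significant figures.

0.2315

Compute ⟨x⟩ and ⟨x²⟩ separately, then (Δx)² = ⟨x²⟩ − ⟨x⟩².
Every integrand reduces to terms xʲ·e^(−2λx) on [0, ∞); use ∫₀^∞ xʲ·e^(−2λx) dx = j!/(2λ)^(j+1).
Normalization: ∫|R|² dx = 0.042867.
⟨x⟩ = 0.83333 and ⟨x²⟩ = 0.92593.
(Δx)² = 0.92593 − (0.83333)² = 0.23148.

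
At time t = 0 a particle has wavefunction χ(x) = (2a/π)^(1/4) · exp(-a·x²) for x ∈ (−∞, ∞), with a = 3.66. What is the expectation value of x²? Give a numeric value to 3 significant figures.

⟨x²⟩ = ∫ x²·|χ|² dx (integrals over the domain).
Gaussian moments: ∫x^(2j)·e^(−2ax²) dx = (2j−1)!!/(4a)^j · √(π/(2a)), odd powers integrate to 0; here √(π/(2a)) = 0.65512.
⟨x²⟩ = 0.068306.

0.0683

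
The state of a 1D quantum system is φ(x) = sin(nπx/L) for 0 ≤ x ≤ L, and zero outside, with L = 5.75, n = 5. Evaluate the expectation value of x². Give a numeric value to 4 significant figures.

⟨x²⟩ = ∫ x²·|φ|² dx / ∫|φ|² dx (integrals over the domain).
With sin²θ = (1 − cos2θ)/2 on 0 ≤ x ≤ L: ∫sin²(nπx/L) dx = L/2, ∫x·sin²(nπx/L) dx = L²/4, ∫x²·sin²(nπx/L) dx = L³·(1/6 − 1/(4n²π²)); higher powers xᵏ the same way, integrating xᵏ·cos(2nπx/L) by parts.
State is unnormalized: ∫|φ|² dx = 2.8750, and ∫φ*·x²·φ dx = 31.492, so ⟨x²⟩ = 31.492 / 2.8750.
⟨x²⟩ = 10.954.

10.95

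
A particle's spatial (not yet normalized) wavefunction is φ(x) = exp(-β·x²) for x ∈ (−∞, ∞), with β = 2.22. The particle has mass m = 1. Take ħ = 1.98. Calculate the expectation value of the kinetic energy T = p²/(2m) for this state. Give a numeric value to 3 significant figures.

T = −(ħ²/2m) d²/dx², so ⟨T⟩ = −(ħ²/2m) ∫ φ*·φ'' dx / ∫|φ|² dx; with m = 1.
Gaussian moments: ∫x^(2j)·e^(−2βx²) dx = (2j−1)!!/(4β)^j · √(π/(2β)), odd powers integrate to 0; here √(π/(2β)) = 0.84117. Derivatives: d/dx e^(−βx²) = −2βx·e^(−βx²), d²/dx² e^(−βx²) = (4β²x² − 2β)·e^(−βx²).
State is unnormalized: ∫|φ|² dx = 0.84117, and ∫φ*·(−ħ²/2m · φ'') dx = 3.6605, so ⟨T⟩ = 3.6605 / 0.84117.
⟨T⟩ = 4.3516.

4.35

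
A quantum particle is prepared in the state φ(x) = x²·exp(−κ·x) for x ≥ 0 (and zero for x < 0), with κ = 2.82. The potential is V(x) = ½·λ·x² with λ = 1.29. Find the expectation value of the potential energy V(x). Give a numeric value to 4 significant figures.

⟨V⟩ = ∫ V(x)·|φ|² dx / ∫|φ|² dx.
Every integrand reduces to terms xʲ·e^(−2κx) on [0, ∞); use ∫₀^∞ xʲ·e^(−2κx) dx = j!/(2κ)^(j+1).
State is unnormalized: ∫|φ|² dx = 0.0042055, and ∫φ*·V(x)·φ dx = 0.0025582, so ⟨V⟩ = 0.0025582 / 0.0042055.
⟨V⟩ = 0.60831.

0.6083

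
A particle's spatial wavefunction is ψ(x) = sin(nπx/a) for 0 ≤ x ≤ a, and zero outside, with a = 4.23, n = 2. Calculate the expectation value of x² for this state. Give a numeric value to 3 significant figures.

⟨x²⟩ = ∫ x²·|ψ|² dx / ∫|ψ|² dx (integrals over the domain).
With sin²θ = (1 − cos2θ)/2 on 0 ≤ x ≤ a: ∫sin²(nπx/a) dx = a/2, ∫x·sin²(nπx/a) dx = a²/4, ∫x²·sin²(nπx/a) dx = a³·(1/6 − 1/(4n²π²)); higher powers xᵏ the same way, integrating xᵏ·cos(2nπx/a) by parts.
State is unnormalized: ∫|ψ|² dx = 2.1150, and ∫ψ*·x²·ψ dx = 12.135, so ⟨x²⟩ = 12.135 / 2.1150.
⟨x²⟩ = 5.7377.

5.74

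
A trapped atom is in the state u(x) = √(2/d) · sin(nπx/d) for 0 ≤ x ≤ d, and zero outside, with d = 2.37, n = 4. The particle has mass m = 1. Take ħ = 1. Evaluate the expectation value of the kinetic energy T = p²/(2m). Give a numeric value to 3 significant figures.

T = −(ħ²/2m) d²/dx², so ⟨T⟩ = −(ħ²/2m) ∫ u*·u'' dx; with m = 1.
d/dx sin(nπx/d) = (nπ/d)·cos(nπx/d) and d²/dx² sin(nπx/d) = −(nπ/d)²·sin(nπx/d); on 0 ≤ x ≤ d, ∫sin²(nπx/d) dx = d/2 and ∫sin(nπx/d)·cos(nπx/d) dx = 0.
⟨T⟩ = 14.057.

14.1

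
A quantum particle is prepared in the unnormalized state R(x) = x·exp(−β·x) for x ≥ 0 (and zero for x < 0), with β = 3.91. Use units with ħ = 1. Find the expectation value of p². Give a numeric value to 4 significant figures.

p² R = −ħ² d²R/dx²; ⟨p²⟩ = −ħ² ∫ R*·R'' dx / ∫|R|² dx.
Differentiate x·exp(−β·x) with the product rule; every integrand then reduces to terms xʲ·e^(−2βx) on [0, ∞), with ∫₀^∞ xʲ·e^(−2βx) dx = j!/(2β)^(j+1).
State is unnormalized: ∫|R|² dx = 0.0041822, and ∫R*·(−ħ² R'') dx = 0.063939, so ⟨p²⟩ = 0.063939 / 0.0041822.
⟨p²⟩ = 15.288.

15.29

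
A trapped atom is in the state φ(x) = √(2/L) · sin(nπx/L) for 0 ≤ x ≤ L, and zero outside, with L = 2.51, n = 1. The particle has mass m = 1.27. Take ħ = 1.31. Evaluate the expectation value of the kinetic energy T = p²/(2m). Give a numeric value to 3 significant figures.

1.06

T = −(ħ²/2m) d²/dx², so ⟨T⟩ = −(ħ²/2m) ∫ φ*·φ'' dx; with m = 1.27.
d/dx sin(nπx/L) = (nπ/L)·cos(nπx/L) and d²/dx² sin(nπx/L) = −(nπ/L)²·sin(nπx/L); on 0 ≤ x ≤ L, ∫sin²(nπx/L) dx = L/2 and ∫sin(nπx/L)·cos(nπx/L) dx = 0.
⟨T⟩ = 1.0584.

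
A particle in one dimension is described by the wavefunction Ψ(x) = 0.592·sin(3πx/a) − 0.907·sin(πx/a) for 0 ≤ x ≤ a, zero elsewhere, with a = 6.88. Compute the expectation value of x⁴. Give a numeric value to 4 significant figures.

⟨x⁴⟩ = ∫ x⁴·|Ψ|² dx / ∫|Ψ|² dx (integrals over the domain).
On 0 ≤ x ≤ a (j ≠ l): ∫sin²(jπx/a) dx = a/2, ∫sin(jπx/a)·sin(lπx/a) dx = 0; diagonal moments ∫x·sin²(jπx/a) dx = a²/4, ∫x²·sin²(jπx/a) dx = a³·(1/6 − 1/(4j²π²)); cross terms ∫x·sin(jπx/a)·sin(lπx/a) dx = 0 for j + l even and −4jla²/(π²(j² − l²)²) for j + l odd, ∫x²·sin(jπx/a)·sin(lπx/a) dx = (−1)^(j+l)·4jla³/(π²(j² − l²)²); higher powers the same way via product-to-sum and parts.
State is unnormalized: ∫|Ψ|² dx = 4.0355, and ∫Ψ*·x⁴·Ψ dx = 724.17, so ⟨x⁴⟩ = 724.17 / 4.0355.
⟨x⁴⟩ = 179.45.

179.5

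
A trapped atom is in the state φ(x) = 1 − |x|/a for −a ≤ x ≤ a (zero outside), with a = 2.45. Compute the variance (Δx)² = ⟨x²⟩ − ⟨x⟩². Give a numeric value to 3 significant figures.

Compute ⟨x⟩ and ⟨x²⟩ separately, then (Δx)² = ⟨x²⟩ − ⟨x⟩².
φ is even, so ∫ over [−a, a] = 2∫₀ᵃ with φ = 1 − x/a there: ∫₀ᵃ (1 − x/a)² dx = a/3, ∫₀ᵃ x²(1 − x/a)² dx = a³/30, ∫₀ᵃ x⁴(1 − x/a)² dx = a⁵/105.
Normalization: ∫|φ|² dx = 1.6333.
⟨x⟩ = 0.0000 and ⟨x²⟩ = 0.60025.
(Δx)² = 0.60025 − (0.0000)² = 0.60025.

0.600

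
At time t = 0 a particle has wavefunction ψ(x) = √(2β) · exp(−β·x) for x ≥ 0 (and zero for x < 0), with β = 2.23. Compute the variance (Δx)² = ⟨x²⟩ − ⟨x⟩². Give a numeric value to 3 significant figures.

0.0503

Compute ⟨x⟩ and ⟨x²⟩ separately, then (Δx)² = ⟨x²⟩ − ⟨x⟩².
Every integrand reduces to terms xʲ·e^(−2βx) on [0, ∞); use ∫₀^∞ xʲ·e^(−2βx) dx = j!/(2β)^(j+1).
⟨x⟩ = 0.22422 and ⟨x²⟩ = 0.10054.
(Δx)² = 0.10054 − (0.22422)² = 0.050272.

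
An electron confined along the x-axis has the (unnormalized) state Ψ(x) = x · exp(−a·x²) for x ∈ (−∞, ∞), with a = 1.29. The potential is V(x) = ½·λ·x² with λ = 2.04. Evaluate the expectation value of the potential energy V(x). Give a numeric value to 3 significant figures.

0.593

⟨V⟩ = ∫ V(x)·|Ψ|² dx / ∫|Ψ|² dx.
Expand each integrand as polynomial × e^(−2ax²) and use ∫x^(2j)·e^(−2ax²) dx = (2j−1)!!/(4a)^j · √(π/(2a)), odd powers → 0; here √(π/(2a)) = 1.1035.
State is unnormalized: ∫|Ψ|² dx = 0.21385, and ∫Ψ*·V(x)·Ψ dx = 0.12682, so ⟨V⟩ = 0.12682 / 0.21385.
⟨V⟩ = 0.59302.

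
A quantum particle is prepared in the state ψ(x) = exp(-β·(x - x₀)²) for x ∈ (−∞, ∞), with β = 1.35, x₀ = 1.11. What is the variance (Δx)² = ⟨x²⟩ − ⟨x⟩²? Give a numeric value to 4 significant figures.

Compute ⟨x⟩ and ⟨x²⟩ separately, then (Δx)² = ⟨x²⟩ − ⟨x⟩².
Gaussian moments (u = x − x₀): ∫u^(2j)·e^(−2βu²) du = (2j−1)!!/(4β)^j · √(π/(2β)), odd powers integrate to 0; here √(π/(2β)) = 1.0787.
Normalization: ∫|ψ|² dx = 1.0787.
⟨x⟩ = 1.1100 and ⟨x²⟩ = 1.4173.
(Δx)² = 1.4173 − (1.1100)² = 0.18519.

0.1852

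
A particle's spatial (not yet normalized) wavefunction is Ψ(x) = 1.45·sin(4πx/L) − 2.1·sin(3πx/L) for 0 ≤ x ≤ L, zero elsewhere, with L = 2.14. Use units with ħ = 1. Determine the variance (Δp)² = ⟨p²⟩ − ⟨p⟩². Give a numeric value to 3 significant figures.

Compute ⟨p⟩ and ⟨p²⟩ separately; (Δp)² = ⟨p²⟩ − ⟨p⟩².
d²/dx² sin(jπx/L) = −(jπ/L)²·sin(jπx/L); on 0 ≤ x ≤ L, ∫sin²(jπx/L) dx = L/2 and ∫sin(jπx/L)·sin(lπx/L) dx = 0 for j ≠ l, so only diagonal terms survive in ∫|Ψ|² and ∫Ψ·Ψ″; ∫Ψ·Ψ′ dx = [Ψ²/2] between the walls = 0.
Normalization: ∫|Ψ|² dx = 6.9684.
⟨p⟩ = 0.0000 and ⟨p²⟩ = 24.266.
(Δp)² = 24.266 − (0.0000)² = 24.266.

24.3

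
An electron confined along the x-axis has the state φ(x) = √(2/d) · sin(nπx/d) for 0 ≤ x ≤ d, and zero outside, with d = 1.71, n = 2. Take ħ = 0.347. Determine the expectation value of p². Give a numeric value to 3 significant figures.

1.63

p² φ = −ħ² d²φ/dx²; ⟨p²⟩ = −ħ² ∫ φ*·φ'' dx.
d/dx sin(nπx/d) = (nπ/d)·cos(nπx/d) and d²/dx² sin(nπx/d) = −(nπ/d)²·sin(nπx/d); on 0 ≤ x ≤ d, ∫sin²(nπx/d) dx = d/2 and ∫sin(nπx/d)·cos(nπx/d) dx = 0.
⟨p²⟩ = 1.6256.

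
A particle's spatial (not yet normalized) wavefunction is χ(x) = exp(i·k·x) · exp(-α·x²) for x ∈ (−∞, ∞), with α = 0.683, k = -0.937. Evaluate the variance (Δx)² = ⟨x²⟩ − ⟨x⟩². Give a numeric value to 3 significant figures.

Compute ⟨x⟩ and ⟨x²⟩ separately, then (Δx)² = ⟨x²⟩ − ⟨x⟩².
Gaussian moments: ∫x^(2j)·e^(−2αx²) dx = (2j−1)!!/(4α)^j · √(π/(2α)), odd powers integrate to 0; here √(π/(2α)) = 1.5165.
Normalization: ∫|χ|² dx = 1.5165.
⟨x⟩ = 0.0000 and ⟨x²⟩ = 0.36603.
(Δx)² = 0.36603 − (0.0000)² = 0.36603.

0.366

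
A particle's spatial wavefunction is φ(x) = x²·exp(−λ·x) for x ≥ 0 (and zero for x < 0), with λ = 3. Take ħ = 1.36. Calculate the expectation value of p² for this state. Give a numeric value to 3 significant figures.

p² φ = −ħ² d²φ/dx²; ⟨p²⟩ = −ħ² ∫ φ*·φ'' dx / ∫|φ|² dx.
Differentiate x²·exp(−λ·x) with the product rule; every integrand then reduces to terms xʲ·e^(−2λx) on [0, ∞), with ∫₀^∞ xʲ·e^(−2λx) dx = j!/(2λ)^(j+1).
State is unnormalized: ∫|φ|² dx = 0.0030864, and ∫φ*·(−ħ² φ'') dx = 0.017126, so ⟨p²⟩ = 0.017126 / 0.0030864.
⟨p²⟩ = 5.5488.

5.55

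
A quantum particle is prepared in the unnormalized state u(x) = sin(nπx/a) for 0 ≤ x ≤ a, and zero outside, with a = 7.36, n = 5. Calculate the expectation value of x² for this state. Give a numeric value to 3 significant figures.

17.9

⟨x²⟩ = ∫ x²·|u|² dx / ∫|u|² dx (integrals over the domain).
With sin²θ = (1 − cos2θ)/2 on 0 ≤ x ≤ a: ∫sin²(nπx/a) dx = a/2, ∫x·sin²(nπx/a) dx = a²/4, ∫x²·sin²(nπx/a) dx = a³·(1/6 − 1/(4n²π²)); higher powers xᵏ the same way, integrating xᵏ·cos(2nπx/a) by parts.
State is unnormalized: ∫|u|² dx = 3.6800, and ∫u*·x²·u dx = 66.044, so ⟨x²⟩ = 66.044 / 3.6800.
⟨x²⟩ = 17.947.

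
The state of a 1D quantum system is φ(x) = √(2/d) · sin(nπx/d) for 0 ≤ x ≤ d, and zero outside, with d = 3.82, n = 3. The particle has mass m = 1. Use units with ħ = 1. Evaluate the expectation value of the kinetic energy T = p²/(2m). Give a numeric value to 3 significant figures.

T = −(ħ²/2m) d²/dx², so ⟨T⟩ = −(ħ²/2m) ∫ φ*·φ'' dx; with m = 1.
d/dx sin(nπx/d) = (nπ/d)·cos(nπx/d) and d²/dx² sin(nπx/d) = −(nπ/d)²·sin(nπx/d); on 0 ≤ x ≤ d, ∫sin²(nπx/d) dx = d/2 and ∫sin(nπx/d)·cos(nπx/d) dx = 0.
⟨T⟩ = 3.0436.

3.04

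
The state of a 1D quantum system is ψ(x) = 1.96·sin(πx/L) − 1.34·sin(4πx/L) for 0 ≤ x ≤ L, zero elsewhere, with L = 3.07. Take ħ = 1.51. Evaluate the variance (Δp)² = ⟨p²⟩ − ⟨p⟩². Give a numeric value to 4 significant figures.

13.80

Compute ⟨p⟩ and ⟨p²⟩ separately; (Δp)² = ⟨p²⟩ − ⟨p⟩².
d²/dx² sin(jπx/L) = −(jπ/L)²·sin(jπx/L); on 0 ≤ x ≤ L, ∫sin²(jπx/L) dx = L/2 and ∫sin(jπx/L)·sin(lπx/L) dx = 0 for j ≠ l, so only diagonal terms survive in ∫|ψ|² and ∫ψ·ψ″; ∫ψ·ψ′ dx = [ψ²/2] between the walls = 0.
Normalization: ∫|ψ|² dx = 8.6531.
⟨p⟩ = 0.0000 and ⟨p²⟩ = 13.796.
(Δp)² = 13.796 − (0.0000)² = 13.796.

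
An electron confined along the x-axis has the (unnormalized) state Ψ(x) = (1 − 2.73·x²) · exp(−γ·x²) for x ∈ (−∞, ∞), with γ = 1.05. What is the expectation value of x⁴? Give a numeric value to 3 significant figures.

⟨x⁴⟩ = ∫ x⁴·|Ψ|² dx / ∫|Ψ|² dx (integrals over the domain).
Expand each integrand as polynomial × e^(−2γx²) and use ∫x^(2j)·e^(−2γx²) dx = (2j−1)!!/(4γ)^j · √(π/(2γ)), odd powers → 0; here √(π/(2γ)) = 1.2231.
State is unnormalized: ∫|Ψ|² dx = 1.1834, and ∫Ψ*·x⁴·Ψ dx = 1.9319, so ⟨x⁴⟩ = 1.9319 / 1.1834.
⟨x⁴⟩ = 1.6326.

1.63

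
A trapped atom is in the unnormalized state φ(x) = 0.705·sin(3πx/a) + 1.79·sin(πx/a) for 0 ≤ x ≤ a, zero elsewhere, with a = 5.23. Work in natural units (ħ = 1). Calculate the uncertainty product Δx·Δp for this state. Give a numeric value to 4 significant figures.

Δx = √(⟨x²⟩−⟨x⟩²), Δp = √(⟨p²⟩−⟨p⟩²).
On 0 ≤ x ≤ a (j ≠ l): ∫sin²(jπx/a) dx = a/2, ∫sin(jπx/a)·sin(lπx/a) dx = 0; diagonal moments ∫x·sin²(jπx/a) dx = a²/4, ∫x²·sin²(jπx/a) dx = a³·(1/6 − 1/(4j²π²)); cross terms ∫x·sin(jπx/a)·sin(lπx/a) dx = 0 for j + l even and −4jla²/(π²(j² − l²)²) for j + l odd, ∫x²·sin(jπx/a)·sin(lπx/a) dx = (−1)^(j+l)·4jla³/(π²(j² − l²)²); higher powers the same way via product-to-sum and parts. d²/dx² sin(jπx/a) = −(jπ/a)²·sin(jπx/a); on 0 ≤ x ≤ a, ∫sin²(jπx/a) dx = a/2 and ∫sin(jπx/a)·sin(lπx/a) dx = 0 for j ≠ l, so only diagonal terms survive in ∫|φ|² and ∫φ·φ″; ∫φ·φ′ dx = [φ²/2] between the walls = 0.
Normalization: ∫|φ|² dx = 9.6784.
⟨x⟩ = 2.6150, ⟨x²⟩ = 8.6060 ⇒ Δx = 1.3296.
⟨p⟩ = 0.0000, ⟨p²⟩ = 0.74847 ⇒ Δp = 0.86514.
Δx·Δp = 1.1503.

1.150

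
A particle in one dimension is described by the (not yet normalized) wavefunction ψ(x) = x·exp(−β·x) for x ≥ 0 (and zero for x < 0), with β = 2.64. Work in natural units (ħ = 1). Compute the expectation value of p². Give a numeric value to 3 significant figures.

p² ψ = −ħ² d²ψ/dx²; ⟨p²⟩ = −ħ² ∫ ψ*·ψ'' dx / ∫|ψ|² dx.
Differentiate x·exp(−β·x) with the product rule; every integrand then reduces to terms xʲ·e^(−2βx) on [0, ∞), with ∫₀^∞ xʲ·e^(−2βx) dx = j!/(2β)^(j+1).
State is unnormalized: ∫|ψ|² dx = 0.013587, and ∫ψ*·(−ħ² ψ'') dx = 0.094697, so ⟨p²⟩ = 0.094697 / 0.013587.
⟨p²⟩ = 6.9696.

6.97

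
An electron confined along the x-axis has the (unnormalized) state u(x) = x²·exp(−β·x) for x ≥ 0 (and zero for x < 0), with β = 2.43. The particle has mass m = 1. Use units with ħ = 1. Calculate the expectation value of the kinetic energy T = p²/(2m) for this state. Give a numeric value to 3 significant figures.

0.984

T = −(ħ²/2m) d²/dx², so ⟨T⟩ = −(ħ²/2m) ∫ u*·u'' dx / ∫|u|² dx; with m = 1.
Differentiate x²·exp(−β·x) with the product rule; every integrand then reduces to terms xʲ·e^(−2βx) on [0, ∞), with ∫₀^∞ xʲ·e^(−2βx) dx = j!/(2β)^(j+1).
State is unnormalized: ∫|u|² dx = 0.0088518, and ∫u*·(−ħ²/2m · u'') dx = 0.0087115, so ⟨T⟩ = 0.0087115 / 0.0088518.
⟨T⟩ = 0.98415.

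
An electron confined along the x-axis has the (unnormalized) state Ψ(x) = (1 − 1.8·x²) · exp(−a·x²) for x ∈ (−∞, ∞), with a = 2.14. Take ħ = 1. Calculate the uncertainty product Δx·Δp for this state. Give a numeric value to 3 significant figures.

0.585

Δx = √(⟨x²⟩−⟨x⟩²), Δp = √(⟨p²⟩−⟨p⟩²).
Expand each integrand as polynomial × e^(−2ax²) and use ∫x^(2j)·e^(−2ax²) dx = (2j−1)!!/(4a)^j · √(π/(2a)), odd powers → 0; here √(π/(2a)) = 0.85675. Differentiate with the product rule, d/dx e^(−ax²) = −2ax·e^(−ax²).
Normalization: ∫|Ψ|² dx = 0.61008.
⟨x⟩ = 0.0000, ⟨x²⟩ = 0.065882 ⇒ Δx = 0.25668.
⟨p⟩ = 0.0000, ⟨p²⟩ = 5.1993 ⇒ Δp = 2.2802.
Δx·Δp = 0.58527.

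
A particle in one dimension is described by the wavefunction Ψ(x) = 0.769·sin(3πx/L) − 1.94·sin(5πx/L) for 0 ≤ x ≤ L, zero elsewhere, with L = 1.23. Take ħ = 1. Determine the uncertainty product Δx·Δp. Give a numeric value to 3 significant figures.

Δx = √(⟨x²⟩−⟨x⟩²), Δp = √(⟨p²⟩−⟨p⟩²).
On 0 ≤ x ≤ L (j ≠ l): ∫sin²(jπx/L) dx = L/2, ∫sin(jπx/L)·sin(lπx/L) dx = 0; diagonal moments ∫x·sin²(jπx/L) dx = L²/4, ∫x²·sin²(jπx/L) dx = L³·(1/6 − 1/(4j²π²)); cross terms ∫x·sin(jπx/L)·sin(lπx/L) dx = 0 for j + l even and −4jlL²/(π²(j² − l²)²) for j + l odd, ∫x²·sin(jπx/L)·sin(lπx/L) dx = (−1)^(j+l)·4jlL³/(π²(j² − l²)²); higher powers the same way via product-to-sum and parts. d²/dx² sin(jπx/L) = −(jπ/L)²·sin(jπx/L); on 0 ≤ x ≤ L, ∫sin²(jπx/L) dx = L/2 and ∫sin(jπx/L)·sin(lπx/L) dx = 0 for j ≠ l, so only diagonal terms survive in ∫|Ψ|² and ∫Ψ·Ψ″; ∫Ψ·Ψ′ dx = [Ψ²/2] between the walls = 0.
Normalization: ∫|Ψ|² dx = 2.6783.
⟨x⟩ = 0.61500, ⟨x²⟩ = 0.45126 ⇒ Δx = 0.27026.
⟨p⟩ = 0.0000, ⟨p²⟩ = 148.92 ⇒ Δp = 12.203.
Δx·Δp = 3.2980.

3.30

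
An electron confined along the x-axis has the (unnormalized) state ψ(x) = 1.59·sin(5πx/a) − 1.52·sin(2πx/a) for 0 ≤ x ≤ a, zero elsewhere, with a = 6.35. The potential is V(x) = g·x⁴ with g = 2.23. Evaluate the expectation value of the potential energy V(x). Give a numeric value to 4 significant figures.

797.8

⟨V⟩ = ∫ V(x)·|ψ|² dx / ∫|ψ|² dx.
On 0 ≤ x ≤ a (j ≠ l): ∫sin²(jπx/a) dx = a/2, ∫sin(jπx/a)·sin(lπx/a) dx = 0; diagonal moments ∫x·sin²(jπx/a) dx = a²/4, ∫x²·sin²(jπx/a) dx = a³·(1/6 − 1/(4j²π²)); cross terms ∫x·sin(jπx/a)·sin(lπx/a) dx = 0 for j + l even and −4jla²/(π²(j² − l²)²) for j + l odd, ∫x²·sin(jπx/a)·sin(lπx/a) dx = (−1)^(j+l)·4jla³/(π²(j² − l²)²); higher powers the same way via product-to-sum and parts.
State is unnormalized: ∫|ψ|² dx = 15.362, and ∫ψ*·V(x)·ψ dx = 12257., so ⟨V⟩ = 12257. / 15.362.
⟨V⟩ = 797.84.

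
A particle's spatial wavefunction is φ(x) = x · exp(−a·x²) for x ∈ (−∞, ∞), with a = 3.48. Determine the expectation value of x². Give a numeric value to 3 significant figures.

⟨x²⟩ = ∫ x²·|φ|² dx / ∫|φ|² dx (integrals over the domain).
Expand each integrand as polynomial × e^(−2ax²) and use ∫x^(2j)·e^(−2ax²) dx = (2j−1)!!/(4a)^j · √(π/(2a)), odd powers → 0; here √(π/(2a)) = 0.67185.
State is unnormalized: ∫|φ|² dx = 0.048265, and ∫φ*·x²·φ dx = 0.010402, so ⟨x²⟩ = 0.010402 / 0.048265.
⟨x²⟩ = 0.21552.

0.216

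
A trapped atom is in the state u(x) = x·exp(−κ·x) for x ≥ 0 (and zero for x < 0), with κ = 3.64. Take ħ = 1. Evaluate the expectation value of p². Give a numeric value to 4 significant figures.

13.25

p² u = −ħ² d²u/dx²; ⟨p²⟩ = −ħ² ∫ u*·u'' dx / ∫|u|² dx.
Differentiate x·exp(−κ·x) with the product rule; every integrand then reduces to terms xʲ·e^(−2κx) on [0, ∞), with ∫₀^∞ xʲ·e^(−2κx) dx = j!/(2κ)^(j+1).
State is unnormalized: ∫|u|² dx = 0.0051837, and ∫u*·(−ħ² u'') dx = 0.068681, so ⟨p²⟩ = 0.068681 / 0.0051837.
⟨p²⟩ = 13.250.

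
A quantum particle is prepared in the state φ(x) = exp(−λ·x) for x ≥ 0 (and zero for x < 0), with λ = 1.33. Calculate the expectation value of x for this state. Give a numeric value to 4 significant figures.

⟨x⟩ = ∫ x·|φ|² dx / ∫|φ|² dx (integrals over the domain).
Every integrand reduces to terms xʲ·e^(−2λx) on [0, ∞); use ∫₀^∞ xʲ·e^(−2λx) dx = j!/(2λ)^(j+1).
State is unnormalized: ∫|φ|² dx = 0.37594, and ∫φ*·x·φ dx = 0.14133, so ⟨x⟩ = 0.14133 / 0.37594.
⟨x⟩ = 0.37594.

0.3759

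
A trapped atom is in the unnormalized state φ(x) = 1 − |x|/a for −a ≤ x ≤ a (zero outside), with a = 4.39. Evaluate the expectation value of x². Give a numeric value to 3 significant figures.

1.93

⟨x²⟩ = ∫ x²·|φ|² dx / ∫|φ|² dx (integrals over the domain).
φ is even, so ∫ over [−a, a] = 2∫₀ᵃ with φ = 1 − x/a there: ∫₀ᵃ (1 − x/a)² dx = a/3, ∫₀ᵃ x²(1 − x/a)² dx = a³/30, ∫₀ᵃ x⁴(1 − x/a)² dx = a⁵/105.
State is unnormalized: ∫|φ|² dx = 2.9267, and ∫φ*·x²·φ dx = 5.6403, so ⟨x²⟩ = 5.6403 / 2.9267.
⟨x²⟩ = 1.9272.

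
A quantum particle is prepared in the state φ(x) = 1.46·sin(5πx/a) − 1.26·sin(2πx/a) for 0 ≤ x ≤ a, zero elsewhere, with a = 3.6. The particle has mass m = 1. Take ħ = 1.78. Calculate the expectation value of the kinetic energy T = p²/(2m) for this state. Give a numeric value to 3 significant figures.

19.3

T = −(ħ²/2m) d²/dx², so ⟨T⟩ = −(ħ²/2m) ∫ φ*·φ'' dx / ∫|φ|² dx; with m = 1.
d²/dx² sin(jπx/a) = −(jπ/a)²·sin(jπx/a); on 0 ≤ x ≤ a, ∫sin²(jπx/a) dx = a/2 and ∫sin(jπx/a)·sin(lπx/a) dx = 0 for j ≠ l, so only diagonal terms survive in ∫|φ|² and ∫φ·φ″; ∫φ·φ′ dx = [φ²/2] between the walls = 0.
State is unnormalized: ∫|φ|² dx = 6.6946, and ∫φ*·(−ħ²/2m · φ'') dx = 129.51, so ⟨T⟩ = 129.51 / 6.6946.
⟨T⟩ = 19.346.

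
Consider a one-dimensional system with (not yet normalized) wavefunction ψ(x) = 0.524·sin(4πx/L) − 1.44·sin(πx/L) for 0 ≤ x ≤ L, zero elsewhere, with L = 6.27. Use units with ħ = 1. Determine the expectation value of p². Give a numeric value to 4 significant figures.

p² ψ = −ħ² d²ψ/dx²; ⟨p²⟩ = −ħ² ∫ ψ*·ψ'' dx / ∫|ψ|² dx.
d²/dx² sin(jπx/L) = −(jπ/L)²·sin(jπx/L); on 0 ≤ x ≤ L, ∫sin²(jπx/L) dx = L/2 and ∫sin(jπx/L)·sin(lπx/L) dx = 0 for j ≠ l, so only diagonal terms survive in ∫|ψ|² and ∫ψ·ψ″; ∫ψ·ψ′ dx = [ψ²/2] between the walls = 0.
State is unnormalized: ∫|ψ|² dx = 7.3615, and ∫ψ*·(−ħ² ψ'') dx = 5.0897, so ⟨p²⟩ = 5.0897 / 7.3615.
⟨p²⟩ = 0.69139.

0.6914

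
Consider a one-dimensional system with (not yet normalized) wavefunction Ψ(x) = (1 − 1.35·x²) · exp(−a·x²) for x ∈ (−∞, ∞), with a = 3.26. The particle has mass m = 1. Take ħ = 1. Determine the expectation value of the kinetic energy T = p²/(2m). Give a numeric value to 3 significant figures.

T = −(ħ²/2m) d²/dx², so ⟨T⟩ = −(ħ²/2m) ∫ Ψ*·Ψ'' dx / ∫|Ψ|² dx; with m = 1.
Expand each integrand as polynomial × e^(−2ax²) and use ∫x^(2j)·e^(−2ax²) dx = (2j−1)!!/(4a)^j · √(π/(2a)), odd powers → 0; here √(π/(2a)) = 0.69415. Differentiate with the product rule, d/dx e^(−ax²) = −2ax·e^(−ax²).
State is unnormalized: ∫|Ψ|² dx = 0.57274, and ∫Ψ*·(−ħ²/2m · Ψ'') dx = 1.4506, so ⟨T⟩ = 1.4506 / 0.57274.
⟨T⟩ = 2.5328.

2.53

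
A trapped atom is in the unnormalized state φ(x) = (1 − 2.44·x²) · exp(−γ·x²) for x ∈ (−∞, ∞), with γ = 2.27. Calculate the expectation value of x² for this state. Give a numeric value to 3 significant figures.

⟨x²⟩ = ∫ x²·|φ|² dx / ∫|φ|² dx (integrals over the domain).
Expand each integrand as polynomial × e^(−2γx²) and use ∫x^(2j)·e^(−2γx²) dx = (2j−1)!!/(4γ)^j · √(π/(2γ)), odd powers → 0; here √(π/(2γ)) = 0.83185.
State is unnormalized: ∫|φ|² dx = 0.56499, and ∫φ*·x²·φ dx = 0.043136, so ⟨x²⟩ = 0.043136 / 0.56499.
⟨x²⟩ = 0.076348.

0.0763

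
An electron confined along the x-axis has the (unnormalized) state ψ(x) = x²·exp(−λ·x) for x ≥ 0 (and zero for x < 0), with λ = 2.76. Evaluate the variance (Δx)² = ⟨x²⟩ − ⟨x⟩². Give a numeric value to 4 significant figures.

Compute ⟨x⟩ and ⟨x²⟩ separately, then (Δx)² = ⟨x²⟩ − ⟨x⟩².
Every integrand reduces to terms xʲ·e^(−2λx) on [0, ∞); use ∫₀^∞ xʲ·e^(−2λx) dx = j!/(2λ)^(j+1).
Normalization: ∫|ψ|² dx = 0.0046829.
⟨x⟩ = 0.90580 and ⟨x²⟩ = 0.98456.
(Δx)² = 0.98456 − (0.90580)² = 0.16409.

0.1641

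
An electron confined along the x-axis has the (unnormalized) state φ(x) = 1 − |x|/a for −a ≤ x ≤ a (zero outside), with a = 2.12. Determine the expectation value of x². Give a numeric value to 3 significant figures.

0.449

⟨x²⟩ = ∫ x²·|φ|² dx / ∫|φ|² dx (integrals over the domain).
φ is even, so ∫ over [−a, a] = 2∫₀ᵃ with φ = 1 − x/a there: ∫₀ᵃ (1 − x/a)² dx = a/3, ∫₀ᵃ x²(1 − x/a)² dx = a³/30, ∫₀ᵃ x⁴(1 − x/a)² dx = a⁵/105.
State is unnormalized: ∫|φ|² dx = 1.4133, and ∫φ*·x²·φ dx = 0.63521, so ⟨x²⟩ = 0.63521 / 1.4133.
⟨x²⟩ = 0.44944.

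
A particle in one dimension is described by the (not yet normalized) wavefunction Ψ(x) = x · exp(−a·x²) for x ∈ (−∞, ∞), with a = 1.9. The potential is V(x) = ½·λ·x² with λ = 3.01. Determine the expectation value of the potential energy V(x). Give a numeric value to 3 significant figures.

0.594

⟨V⟩ = ∫ V(x)·|Ψ|² dx / ∫|Ψ|² dx.
Expand each integrand as polynomial × e^(−2ax²) and use ∫x^(2j)·e^(−2ax²) dx = (2j−1)!!/(4a)^j · √(π/(2a)), odd powers → 0; here √(π/(2a)) = 0.90925.
State is unnormalized: ∫|Ψ|² dx = 0.11964, and ∫Ψ*·V(x)·Ψ dx = 0.071074, so ⟨V⟩ = 0.071074 / 0.11964.
⟨V⟩ = 0.59408.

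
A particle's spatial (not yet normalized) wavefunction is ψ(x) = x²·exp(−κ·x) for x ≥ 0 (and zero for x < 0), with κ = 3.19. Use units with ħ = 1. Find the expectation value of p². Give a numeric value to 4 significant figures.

3.392

p² ψ = −ħ² d²ψ/dx²; ⟨p²⟩ = −ħ² ∫ ψ*·ψ'' dx / ∫|ψ|² dx.
Differentiate x²·exp(−κ·x) with the product rule; every integrand then reduces to terms xʲ·e^(−2κx) on [0, ∞), with ∫₀^∞ xʲ·e^(−2κx) dx = j!/(2κ)^(j+1).
State is unnormalized: ∫|ψ|² dx = 0.0022704, and ∫ψ*·(−ħ² ψ'') dx = 0.0077014, so ⟨p²⟩ = 0.0077014 / 0.0022704.
⟨p²⟩ = 3.3920.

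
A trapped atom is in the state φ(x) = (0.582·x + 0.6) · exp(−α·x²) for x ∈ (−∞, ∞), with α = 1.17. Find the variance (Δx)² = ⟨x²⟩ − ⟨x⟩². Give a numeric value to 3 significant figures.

0.166

Compute ⟨x⟩ and ⟨x²⟩ separately, then (Δx)² = ⟨x²⟩ − ⟨x⟩².
Expand each integrand as polynomial × e^(−2αx²) and use ∫x^(2j)·e^(−2αx²) dx = (2j−1)!!/(4α)^j · √(π/(2α)), odd powers → 0; here √(π/(2α)) = 1.1587.
Normalization: ∫|φ|² dx = 0.50099.
⟨x⟩ = 0.34514 and ⟨x²⟩ = 0.28521.
(Δx)² = 0.28521 − (0.34514)² = 0.16609.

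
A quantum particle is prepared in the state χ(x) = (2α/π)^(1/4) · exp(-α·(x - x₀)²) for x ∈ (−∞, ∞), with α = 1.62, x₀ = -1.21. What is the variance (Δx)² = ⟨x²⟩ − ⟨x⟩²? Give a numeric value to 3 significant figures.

Compute ⟨x⟩ and ⟨x²⟩ separately, then (Δx)² = ⟨x²⟩ − ⟨x⟩².
Gaussian moments (u = x − x₀): ∫u^(2j)·e^(−2αu²) du = (2j−1)!!/(4α)^j · √(π/(2α)), odd powers integrate to 0; here √(π/(2α)) = 0.98470.
⟨x⟩ = -1.2100 and ⟨x²⟩ = 1.6184.
(Δx)² = 1.6184 − (-1.2100)² = 0.15432.

0.154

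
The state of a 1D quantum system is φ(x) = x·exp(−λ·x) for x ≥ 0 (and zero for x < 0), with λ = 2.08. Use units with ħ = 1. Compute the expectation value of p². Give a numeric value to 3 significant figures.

4.33

p² φ = −ħ² d²φ/dx²; ⟨p²⟩ = −ħ² ∫ φ*·φ'' dx / ∫|φ|² dx.
Differentiate x·exp(−λ·x) with the product rule; every integrand then reduces to terms xʲ·e^(−2λx) on [0, ∞), with ∫₀^∞ xʲ·e^(−2λx) dx = j!/(2λ)^(j+1).
State is unnormalized: ∫|φ|² dx = 0.027781, and ∫φ*·(−ħ² φ'') dx = 0.12019, so ⟨p²⟩ = 0.12019 / 0.027781.
⟨p²⟩ = 4.3264.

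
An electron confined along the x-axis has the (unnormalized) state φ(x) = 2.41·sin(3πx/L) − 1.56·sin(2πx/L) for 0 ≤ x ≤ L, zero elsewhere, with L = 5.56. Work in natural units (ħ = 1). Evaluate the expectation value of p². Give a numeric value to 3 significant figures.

2.40

p² φ = −ħ² d²φ/dx²; ⟨p²⟩ = −ħ² ∫ φ*·φ'' dx / ∫|φ|² dx.
d²/dx² sin(jπx/L) = −(jπ/L)²·sin(jπx/L); on 0 ≤ x ≤ L, ∫sin²(jπx/L) dx = L/2 and ∫sin(jπx/L)·sin(lπx/L) dx = 0 for j ≠ l, so only diagonal terms survive in ∫|φ|² and ∫φ·φ″; ∫φ·φ′ dx = [φ²/2] between the walls = 0.
State is unnormalized: ∫|φ|² dx = 22.912, and ∫φ*·(−ħ² φ'') dx = 55.035, so ⟨p²⟩ = 55.035 / 22.912.
⟨p²⟩ = 2.4020.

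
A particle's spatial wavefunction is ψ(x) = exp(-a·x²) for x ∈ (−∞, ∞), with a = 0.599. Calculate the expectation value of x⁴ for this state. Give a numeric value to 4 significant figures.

⟨x⁴⟩ = ∫ x⁴·|ψ|² dx / ∫|ψ|² dx (integrals over the domain).
Gaussian moments: ∫x^(2j)·e^(−2ax²) dx = (2j−1)!!/(4a)^j · √(π/(2a)), odd powers integrate to 0; here √(π/(2a)) = 1.6194.
State is unnormalized: ∫|ψ|² dx = 1.6194, and ∫ψ*·x⁴·ψ dx = 0.84624, so ⟨x⁴⟩ = 0.84624 / 1.6194.
⟨x⁴⟩ = 0.52257.

0.5226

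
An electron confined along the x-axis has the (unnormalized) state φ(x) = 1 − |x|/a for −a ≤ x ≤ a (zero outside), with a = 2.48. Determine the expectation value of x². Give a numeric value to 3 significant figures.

⟨x²⟩ = ∫ x²·|φ|² dx / ∫|φ|² dx (integrals over the domain).
φ is even, so ∫ over [−a, a] = 2∫₀ᵃ with φ = 1 − x/a there: ∫₀ᵃ (1 − x/a)² dx = a/3, ∫₀ᵃ x²(1 − x/a)² dx = a³/30, ∫₀ᵃ x⁴(1 − x/a)² dx = a⁵/105.
State is unnormalized: ∫|φ|² dx = 1.6533, and ∫φ*·x²·φ dx = 1.0169, so ⟨x²⟩ = 1.0169 / 1.6533.
⟨x²⟩ = 0.61504.

0.615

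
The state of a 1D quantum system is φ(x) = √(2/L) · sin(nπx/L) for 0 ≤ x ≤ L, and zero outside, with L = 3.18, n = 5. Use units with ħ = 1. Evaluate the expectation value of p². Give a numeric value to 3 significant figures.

p² φ = −ħ² d²φ/dx²; ⟨p²⟩ = −ħ² ∫ φ*·φ'' dx.
d/dx sin(nπx/L) = (nπ/L)·cos(nπx/L) and d²/dx² sin(nπx/L) = −(nπ/L)²·sin(nπx/L); on 0 ≤ x ≤ L, ∫sin²(nπx/L) dx = L/2 and ∫sin(nπx/L)·cos(nπx/L) dx = 0.
⟨p²⟩ = 24.400.

24.4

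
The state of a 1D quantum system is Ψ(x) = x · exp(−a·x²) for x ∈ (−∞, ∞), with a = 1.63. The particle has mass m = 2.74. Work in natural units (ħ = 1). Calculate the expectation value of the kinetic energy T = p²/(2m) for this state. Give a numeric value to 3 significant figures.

T = −(ħ²/2m) d²/dx², so ⟨T⟩ = −(ħ²/2m) ∫ Ψ*·Ψ'' dx / ∫|Ψ|² dx; with m = 2.74.
Expand each integrand as polynomial × e^(−2ax²) and use ∫x^(2j)·e^(−2ax²) dx = (2j−1)!!/(4a)^j · √(π/(2a)), odd powers → 0; here √(π/(2a)) = 0.98167. Differentiate with the product rule, d/dx e^(−ax²) = −2ax·e^(−ax²).
State is unnormalized: ∫|Ψ|² dx = 0.15056, and ∫Ψ*·(−ħ²/2m · Ψ'') dx = 0.13435, so ⟨T⟩ = 0.13435 / 0.15056.
⟨T⟩ = 0.89234.

0.892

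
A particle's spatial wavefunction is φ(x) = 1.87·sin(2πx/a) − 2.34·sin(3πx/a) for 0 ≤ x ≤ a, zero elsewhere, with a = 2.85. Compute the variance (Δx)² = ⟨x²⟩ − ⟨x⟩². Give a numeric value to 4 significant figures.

0.3164

Compute ⟨x⟩ and ⟨x²⟩ separately, then (Δx)² = ⟨x²⟩ − ⟨x⟩².
On 0 ≤ x ≤ a (j ≠ l): ∫sin²(jπx/a) dx = a/2, ∫sin(jπx/a)·sin(lπx/a) dx = 0; diagonal moments ∫x·sin²(jπx/a) dx = a²/4, ∫x²·sin²(jπx/a) dx = a³·(1/6 − 1/(4j²π²)); cross terms ∫x·sin(jπx/a)·sin(lπx/a) dx = 0 for j + l even and −4jla²/(π²(j² − l²)²) for j + l odd, ∫x²·sin(jπx/a)·sin(lπx/a) dx = (−1)^(j+l)·4jla³/(π²(j² − l²)²); higher powers the same way via product-to-sum and parts.
Normalization: ∫|φ|² dx = 12.786.
⟨x⟩ = 1.9658 and ⟨x²⟩ = 4.1807.
(Δx)² = 4.1807 − (1.9658)² = 0.31644.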